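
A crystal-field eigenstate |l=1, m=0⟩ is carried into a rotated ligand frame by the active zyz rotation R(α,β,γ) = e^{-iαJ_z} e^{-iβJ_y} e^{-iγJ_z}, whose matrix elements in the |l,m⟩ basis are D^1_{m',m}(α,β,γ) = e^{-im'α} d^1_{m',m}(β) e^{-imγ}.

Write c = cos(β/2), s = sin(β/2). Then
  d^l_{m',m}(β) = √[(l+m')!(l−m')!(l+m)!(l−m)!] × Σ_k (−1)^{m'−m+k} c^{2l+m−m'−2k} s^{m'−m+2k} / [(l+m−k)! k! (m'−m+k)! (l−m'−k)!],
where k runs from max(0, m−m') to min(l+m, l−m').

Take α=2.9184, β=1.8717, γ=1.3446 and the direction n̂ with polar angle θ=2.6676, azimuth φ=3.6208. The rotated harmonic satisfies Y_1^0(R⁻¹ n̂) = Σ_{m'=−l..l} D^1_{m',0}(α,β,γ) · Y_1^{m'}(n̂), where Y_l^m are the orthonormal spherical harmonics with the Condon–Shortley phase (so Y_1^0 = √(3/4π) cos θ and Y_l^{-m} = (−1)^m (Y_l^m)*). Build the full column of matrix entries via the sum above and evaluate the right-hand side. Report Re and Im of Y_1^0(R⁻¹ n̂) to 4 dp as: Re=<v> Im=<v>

Need the full column D^1_{m',0} for m'=−1..1 at α=2.9184, β=1.8717, γ=1.3446.
cos(β/2)=0.593134, sin(β/2)=0.805104
d^1_{-1,0}: single k=1 term ⇒ +0.675336;  D = -0.658585+0.149482i
d^1_{0,0}: k∈[0..1] ⇒ +0.351808 -0.648192 = -0.296383;  D = -0.296383+0.000000i
d^1_{1,0}: single k=0 term ⇒ -0.675336;  D = +0.658585+0.149482i
Y_1^{m'}(θ=2.6676,φ=3.6208) and Σ D·Y over m':
  (-0.6586+0.1495i)·(-0.1399+0.0727i)  (-0.2964+0.0000i)·(-0.4347+0.0000i)  (+0.6586+0.1495i)·(+0.1399+0.0727i)
Y_1^0(R⁻¹ n̂) = +0.291429+0.000000i

Re=0.2914 Im=0.0000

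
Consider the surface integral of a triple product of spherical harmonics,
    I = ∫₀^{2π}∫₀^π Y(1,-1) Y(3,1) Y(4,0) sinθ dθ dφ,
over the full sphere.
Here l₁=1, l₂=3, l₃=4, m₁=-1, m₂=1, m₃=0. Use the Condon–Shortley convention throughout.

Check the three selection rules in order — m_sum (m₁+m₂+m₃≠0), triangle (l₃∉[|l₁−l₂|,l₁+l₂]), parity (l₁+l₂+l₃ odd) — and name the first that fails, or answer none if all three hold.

none

m₁+m₂+m₃ = -1 + 1 + 0 = 0  ✓
triangle: |1−3|=2 ≤ l₃=4 ≤ 1+3=4  ✓
parity: l₁+l₂+l₃ = 8 is even  ✓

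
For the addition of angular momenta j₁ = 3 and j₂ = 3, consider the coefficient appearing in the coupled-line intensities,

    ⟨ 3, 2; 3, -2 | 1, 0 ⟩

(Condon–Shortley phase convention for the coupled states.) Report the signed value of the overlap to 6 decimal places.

-0.377964  (= −√(1/7))

j₁+j₂−J=5  J+j₁−j₂=1  J−j₁+j₂=1  j₁+j₂+J+1=8
(j₁±m₁, j₂±m₂, J±M) = (5,1,1,5,1,1)
P² = 900/7
sum k=0..1:
  [0] +1/120 = 1/120
  [1] −1/24 = -1/24
S = -1/30
C² = P²·S² = 1/7 ; C = -0.377964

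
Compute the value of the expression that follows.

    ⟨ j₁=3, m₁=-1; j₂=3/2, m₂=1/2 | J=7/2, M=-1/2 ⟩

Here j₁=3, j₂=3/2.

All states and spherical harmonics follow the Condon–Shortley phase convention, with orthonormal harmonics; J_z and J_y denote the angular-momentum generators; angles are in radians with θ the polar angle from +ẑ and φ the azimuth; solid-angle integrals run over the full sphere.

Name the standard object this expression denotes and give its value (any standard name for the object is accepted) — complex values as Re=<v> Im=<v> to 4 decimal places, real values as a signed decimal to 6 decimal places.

Clebsch–Gordan coefficient, −√(2/7) ≈ -0.534522

This is a Clebsch–Gordan (vector-coupling) coefficient.
√[8·1!5!2!/9! · 2!4!2!1!3!4!] = √(512/7)
  +(−1)^0/∏(0,1,4,2,1,0)! = 1/48  (running 1/48)
  +(−1)^1/∏(1,0,3,1,2,1)! = -1/12  (running -1/16)
⟨..|..⟩ = √(512/7)·(-1/16) = -0.534522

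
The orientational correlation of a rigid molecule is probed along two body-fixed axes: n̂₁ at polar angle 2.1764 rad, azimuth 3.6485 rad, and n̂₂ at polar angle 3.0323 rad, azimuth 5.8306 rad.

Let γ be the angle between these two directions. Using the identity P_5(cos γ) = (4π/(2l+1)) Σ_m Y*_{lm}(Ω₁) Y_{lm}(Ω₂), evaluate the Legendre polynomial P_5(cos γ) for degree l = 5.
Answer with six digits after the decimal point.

Expand P_5 via completeness: Σ_{m} conj(Y_{5,m}) at Ω₁ times Y_{5,m} at Ω₂ —
  m=-5: (0.14320 - 0.09946j) × (-0.00000 + 0.00001j) = -0.00000 + 0.00000j  (running Σ = -0.00000 + 0.00000j)
  m=-4: (0.16839 - 0.34260j) × (0.00005 - 0.00020j) = -0.00006 - 0.00005j  (running Σ = -0.00006 - 0.00005j)
  m=-3: (-0.01844 - 0.36799j) × (0.00075 + 0.00346j) = 0.00126 - 0.00034j  (running Σ = 0.00120 - 0.00039j)
  m=-2: (0.00960 + 0.01541j) × (-0.02431 - 0.03097j) = 0.00024 - 0.00067j  (running Σ = 0.00144 - 0.00106j)
  m=-1: (0.30653 + 0.17022j) × (0.24097 + 0.11717j) = 0.05392 + 0.07693j  (running Σ = 0.05536 + 0.07587j)
  m=0: (0.07111 + 0.00000j) × (-0.85360 + 0.00000j) = -0.06070 + 0.00000j  (running Σ = -0.00534 + 0.07587j)
  m=1: (-0.30653 + 0.17022j) × (-0.24097 + 0.11717j) = 0.05392 - 0.07693j  (running Σ = 0.04858 - 0.00106j)
  m=2: (0.00960 - 0.01541j) × (-0.02431 + 0.03097j) = 0.00024 + 0.00067j  (running Σ = 0.04883 - 0.00039j)
  m=3: (0.01844 - 0.36799j) × (-0.00075 + 0.00346j) = 0.00126 + 0.00034j  (running Σ = 0.05009 - 0.00005j)
  m=4: (0.16839 + 0.34260j) × (0.00005 + 0.00020j) = -0.00006 + 0.00005j  (running Σ = 0.05003 + 0.00000j)
  m=5: (-0.14320 - 0.09946j) × (0.00000 + 0.00001j) = -0.00000 - 0.00000j  (running Σ = 0.05003 - 0.00000j)
Σ over m = 0.05003 - 0.00000j; ×(4π/11) → 0.05715 - 0.00000j. Real part: 0.057150

0.057150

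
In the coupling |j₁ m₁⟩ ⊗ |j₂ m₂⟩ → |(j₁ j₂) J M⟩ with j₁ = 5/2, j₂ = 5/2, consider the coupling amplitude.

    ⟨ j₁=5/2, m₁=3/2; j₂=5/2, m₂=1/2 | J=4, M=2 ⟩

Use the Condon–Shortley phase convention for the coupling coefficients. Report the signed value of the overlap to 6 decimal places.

triangle: 1!·4!·4!/10! = 576/3628800
(j±m)!: 4!·1!·3!·2!·6!·2! = 414720
prefactor² = (2J+1)·Δ·N² = 20736/35
  k=0: +1/(0!·1!·1!·3!·3!·1!) = 1/36
  k=1: −1/(1!·0!·0!·2!·4!·2!) = -1/96
Σ = 5/288  ⇒  CG² = 20736/35·(5/288)² = 5/28
CG = +√(5/28) = +0.422577

+0.422577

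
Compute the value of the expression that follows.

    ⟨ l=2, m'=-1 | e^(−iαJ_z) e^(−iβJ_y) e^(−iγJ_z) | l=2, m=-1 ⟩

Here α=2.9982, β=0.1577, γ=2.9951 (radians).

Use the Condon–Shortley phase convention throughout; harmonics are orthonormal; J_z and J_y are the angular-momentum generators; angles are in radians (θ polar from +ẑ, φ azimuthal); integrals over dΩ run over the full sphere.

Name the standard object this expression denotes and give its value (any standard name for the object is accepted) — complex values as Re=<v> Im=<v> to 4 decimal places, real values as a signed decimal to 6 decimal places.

This is a Wigner D-matrix element — the rotation-matrix element ⟨l m'| R(α,β,γ) |l m⟩ in the angular-momentum basis.
Split into d^2_{-1,-1}(β=0.1577) × two z-phases.
With c≡cos(β/2)=0.996893 and s≡sin(β/2)=0.078768, N=[1·6·1·6]^{1/2}=6.000000
k: max(0,(-1)−(-1))=0 … min(2+(-1),2−(-1))=1
  k=0: (−1)^0·6.0000/(6)·0.9969^4·0.0788^0 = +0.987630
  k=1: (−1)^1·6.0000/(2)·0.9969^2·0.0788^2 = -0.018498
d^2_{-1,-1}(0.1577) = +0.987630 -0.018498 = +0.969132
Phases: e^{-i·(-1)·2.9982}=-0.989737+0.142902i, e^{-i·(-1)·2.9951}=-0.989289+0.145969i ⇒ D=+0.928696-0.277019i

Wigner D-matrix element, Re=0.9287 Im=-0.2770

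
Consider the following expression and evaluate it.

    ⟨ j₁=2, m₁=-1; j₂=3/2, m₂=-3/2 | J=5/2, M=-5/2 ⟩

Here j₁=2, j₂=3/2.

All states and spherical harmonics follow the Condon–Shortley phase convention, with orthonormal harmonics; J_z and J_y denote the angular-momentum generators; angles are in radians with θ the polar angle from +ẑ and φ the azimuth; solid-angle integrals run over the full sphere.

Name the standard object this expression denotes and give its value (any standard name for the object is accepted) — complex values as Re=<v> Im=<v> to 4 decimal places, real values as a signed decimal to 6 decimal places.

This is a Clebsch–Gordan (vector-coupling) coefficient.
√[6·1!3!2!/7! · 1!3!0!3!0!5!] = √(432/7)
  +(−1)^0/∏(0,1,3,0,0,2)! = 1/12  (running 1/12)
⟨..|..⟩ = √(432/7)·(1/12) = +0.654654

Clebsch–Gordan coefficient, +√(3/7) ≈ +0.654654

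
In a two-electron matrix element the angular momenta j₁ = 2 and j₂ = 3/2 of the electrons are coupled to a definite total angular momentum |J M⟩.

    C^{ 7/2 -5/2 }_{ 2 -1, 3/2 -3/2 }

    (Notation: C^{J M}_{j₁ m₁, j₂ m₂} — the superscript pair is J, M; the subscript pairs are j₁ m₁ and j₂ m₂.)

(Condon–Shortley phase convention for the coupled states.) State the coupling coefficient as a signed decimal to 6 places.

√[8·0!4!3!/8! · 1!3!0!3!1!6!] = √(5184/7)
  +(−1)^0/∏(0,0,3,0,1,3)! = 1/36  (running 1/36)
⟨..|..⟩ = √(5184/7)·(1/36) = +0.755929

+0.755929  (= +√(4/7))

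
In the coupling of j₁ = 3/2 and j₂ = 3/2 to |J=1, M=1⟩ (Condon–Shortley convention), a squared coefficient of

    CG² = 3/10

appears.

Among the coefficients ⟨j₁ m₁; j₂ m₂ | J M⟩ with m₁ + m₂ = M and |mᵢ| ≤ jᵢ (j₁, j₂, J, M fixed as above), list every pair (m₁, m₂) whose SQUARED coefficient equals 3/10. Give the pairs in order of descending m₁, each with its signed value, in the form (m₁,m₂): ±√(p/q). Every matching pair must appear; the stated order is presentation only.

Admissible pairs with m₁+m₂ = M = 1: (-1/2,3/2), (1/2,1/2), (3/2,-1/2)
  (m₁,m₂)=(3/2,-1/2): CG² = 3/10, CG = +√(3/10)   ← matches the target
  (m₁,m₂)=(1/2,1/2): CG² = 2/5, CG = −√(2/5)
  (m₁,m₂)=(-1/2,3/2): CG² = 3/10, CG = +√(3/10)   ← matches the target
Pairs with CG² = 3/10: (3/2,-1/2): +√(3/10); (-1/2,3/2): +√(3/10)

(3/2,-1/2): +√(3/10); (-1/2,3/2): +√(3/10)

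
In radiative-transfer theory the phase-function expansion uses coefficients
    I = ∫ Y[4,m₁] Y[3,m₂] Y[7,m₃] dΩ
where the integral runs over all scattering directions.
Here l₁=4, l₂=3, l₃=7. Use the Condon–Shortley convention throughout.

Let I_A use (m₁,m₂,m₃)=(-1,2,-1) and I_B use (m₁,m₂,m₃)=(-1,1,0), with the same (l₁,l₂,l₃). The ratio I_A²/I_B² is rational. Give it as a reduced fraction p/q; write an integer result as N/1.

l's match ⇒ only the (l;m) 3-j factors differ between A and B.
A: triangle coeff Δ(4,3,7) = 1/45045; Σ_t [0,0]: t=0:+1/86400 = 1/86400; (3j)²=16/2145 [(4 3 7; -1 2 -1)], sign=+1
B: triangle coeff Δ(4,3,7) = 1/45045; Σ_t [0,0]: t=0:+1/34560 = 1/34560; (3j)²=7/429 [(4 3 7; -1 1 0)], sign=-1
I_A²/I_B² = (16/2145)/(7/429) = 16/35

16/35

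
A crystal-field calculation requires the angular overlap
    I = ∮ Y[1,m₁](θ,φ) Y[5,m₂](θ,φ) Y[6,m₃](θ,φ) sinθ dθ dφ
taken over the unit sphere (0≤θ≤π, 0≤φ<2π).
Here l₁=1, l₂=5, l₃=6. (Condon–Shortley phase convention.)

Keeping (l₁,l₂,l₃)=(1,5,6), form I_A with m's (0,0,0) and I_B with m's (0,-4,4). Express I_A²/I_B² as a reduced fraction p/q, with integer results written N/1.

l's match ⇒ only the (l;m) 3-j factors differ between A and B.
A: triangle coeff Δ(1,5,6) = 1/858; Σ_t [0,0]: t=0:+1/14400 = 1/14400; (3j)²=6/143 [(1 5 6; 0 0 0)], sign=+1
B: triangle coeff Δ(1,5,6) = 1/858; Σ_t [0,0]: t=0:+1/362880 = 1/362880; (3j)²=10/429 [(1 5 6; 0 -4 4)], sign=+1
I_A²/I_B² = (6/143)/(10/429) = 9/5

9/5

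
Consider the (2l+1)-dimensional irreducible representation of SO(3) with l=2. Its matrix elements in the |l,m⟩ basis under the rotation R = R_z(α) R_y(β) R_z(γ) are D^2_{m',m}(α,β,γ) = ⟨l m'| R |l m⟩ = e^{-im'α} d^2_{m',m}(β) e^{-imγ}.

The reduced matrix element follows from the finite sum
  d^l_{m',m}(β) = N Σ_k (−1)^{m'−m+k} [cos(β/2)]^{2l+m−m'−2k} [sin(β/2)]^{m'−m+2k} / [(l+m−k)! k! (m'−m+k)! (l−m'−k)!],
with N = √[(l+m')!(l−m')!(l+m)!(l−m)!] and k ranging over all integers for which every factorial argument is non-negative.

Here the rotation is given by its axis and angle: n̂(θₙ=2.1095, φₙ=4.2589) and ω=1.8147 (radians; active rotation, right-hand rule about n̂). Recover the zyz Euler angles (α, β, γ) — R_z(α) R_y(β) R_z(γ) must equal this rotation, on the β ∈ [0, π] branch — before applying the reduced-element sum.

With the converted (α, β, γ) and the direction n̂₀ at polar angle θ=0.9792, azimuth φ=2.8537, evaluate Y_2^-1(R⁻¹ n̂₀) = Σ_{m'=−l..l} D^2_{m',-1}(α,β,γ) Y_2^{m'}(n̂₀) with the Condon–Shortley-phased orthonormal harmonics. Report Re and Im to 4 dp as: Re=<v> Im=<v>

Re=0.2889 Im=0.2504

Axis–angle → zyz. n̂ = (sinθₙcosφₙ, sinθₙsinφₙ, cosθₙ) = (-0.376058, -0.771613, -0.513024), ω = 1.8147.
R = I cosω + sinω [n̂]ₓ + (1−cosω) n̂n̂ᵀ gives
  R = [-0.065921, +0.858085, -0.509259; -0.137594, +0.497676, +0.856380; +0.988293, +0.126525, +0.085260]
β = atan2(√(R₁₃²+R₂₃²), R₃₃) = 1.485433; α = atan2(R₂₃, R₁₃) mod 2π = 2.107284; γ = atan2(R₃₂, −R₃₁) mod 2π = 3.014262
Need the full column D^2_{m',-1} for m'=−2..2 at α=2.1073, β=1.4854, γ=3.0143.
cos(β/2)=0.736634, sin(β/2)=0.676291
d^2_{-2,-1}: single k=1 term ⇒ +0.540654;  D = +0.316402+0.438402i
d^2_{-1,-1}: k∈[0..1] ⇒ +0.294447 -0.744548 = -0.450101;  D = -0.179066+0.412948i
d^2_{0,-1}: k∈[0..1] ⇒ -0.662163 +0.558122 = -0.104041;  D = +0.103199-0.013212i
d^2_{1,-1}: k∈[0..1] ⇒ +0.744548 -0.209187 = +0.535361;  D = +0.329851+0.421674i
d^2_{2,-1}: single k=0 term ⇒ -0.455705;  D = -0.164998+0.424785i
Y_2^{m'}(θ=0.9792,φ=2.8537) and Σ D·Y over m':
  (+0.3164+0.4384i)·(+0.2232+0.1449i)  (-0.1791+0.4129i)·(-0.3429-0.1015i)  (+0.1032-0.0132i)·(-0.0211+0.0000i)  (+0.3299+0.4217i)·(+0.3429-0.1015i)  (-0.1650+0.4248i)·(+0.2232-0.1449i)
Y_2^-1(R⁻¹ n̂) = +0.288900+0.250407i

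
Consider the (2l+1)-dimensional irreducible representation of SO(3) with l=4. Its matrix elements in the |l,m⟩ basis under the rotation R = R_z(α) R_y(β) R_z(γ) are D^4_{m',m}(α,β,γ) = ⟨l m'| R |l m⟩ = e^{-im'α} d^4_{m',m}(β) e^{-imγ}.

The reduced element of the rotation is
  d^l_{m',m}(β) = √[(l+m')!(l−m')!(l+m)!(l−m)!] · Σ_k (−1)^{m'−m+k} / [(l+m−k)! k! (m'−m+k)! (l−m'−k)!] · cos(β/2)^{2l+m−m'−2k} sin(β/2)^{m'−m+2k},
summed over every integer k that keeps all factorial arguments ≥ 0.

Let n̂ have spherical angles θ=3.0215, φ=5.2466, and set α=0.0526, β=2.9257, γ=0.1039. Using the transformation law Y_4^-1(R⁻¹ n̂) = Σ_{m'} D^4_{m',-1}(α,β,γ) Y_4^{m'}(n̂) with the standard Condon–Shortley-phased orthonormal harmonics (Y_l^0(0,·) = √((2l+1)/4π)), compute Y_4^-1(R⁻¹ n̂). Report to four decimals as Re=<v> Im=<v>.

Re=0.2550 Im=0.2123

Need the full column D^4_{m',-1} for m'=−4..4 at α=0.0526, β=2.9257, γ=0.1039.
cos(β/2)=0.107737, sin(β/2)=0.994179
d^4_{-4,-1}: single k=3 term ⇒ +0.000107;  D = +0.000102+0.000033i
d^4_{-3,-1}: k∈[2..3] ⇒ +0.000012 -0.001741 = -0.001729;  D = -0.001670-0.000447i
d^4_{-2,-1}: k∈[1..3] ⇒ +0.000001 -0.000303 +0.017176 = +0.016875;  D = +0.016507+0.003503i
d^4_{-1,-1}: k∈[0..3] ⇒ +0.000000 -0.000023 +0.003949 -0.112077 = -0.108152;  D = -0.106830-0.016857i
d^4_{0,-1}: k∈[0..3] ⇒ -0.000001 +0.000383 -0.032590 +0.462522 = +0.430314;  D = +0.427994+0.044629i
d^4_{1,-1}: k∈[0..3] ⇒ +0.000015 -0.003949 +0.168116 -0.954373 = -0.790191;  D = -0.789151-0.040519i
d^4_{2,-1}: k∈[0..2] ⇒ -0.000202 +0.025765 -0.438787 = -0.413224;  D = -0.413224+0.000537i
d^4_{3,-1}: k∈[0..1] ⇒ +0.001741 -0.088958 = -0.087217;  D = -0.087091+0.004699i
d^4_{4,-1}: single k=0 term ⇒ -0.009089;  D = -0.009037+0.000966i
Y_4^{m'}(θ=3.0215,φ=5.2466) and Σ D·Y over m':
  (+0.0001+0.0000i)·(-0.0000-0.0001i)  (-0.0017-0.0004i)·(+0.0021-0.0001i)  (+0.0165+0.0035i)·(-0.0136+0.0248i)  (-0.1068-0.0169i)·(-0.1117-0.1889i)  (+0.4280+0.0446i)·(+0.7863+0.0000i)  (-0.7892-0.0405i)·(+0.1117-0.1889i)  (-0.4132+0.0005i)·(-0.0136-0.0248i)  (-0.0871+0.0047i)·(-0.0021-0.0001i)  (-0.0090+0.0010i)·(-0.0000+0.0001i)
Y_4^-1(R⁻¹ n̂) = +0.254991+0.212265i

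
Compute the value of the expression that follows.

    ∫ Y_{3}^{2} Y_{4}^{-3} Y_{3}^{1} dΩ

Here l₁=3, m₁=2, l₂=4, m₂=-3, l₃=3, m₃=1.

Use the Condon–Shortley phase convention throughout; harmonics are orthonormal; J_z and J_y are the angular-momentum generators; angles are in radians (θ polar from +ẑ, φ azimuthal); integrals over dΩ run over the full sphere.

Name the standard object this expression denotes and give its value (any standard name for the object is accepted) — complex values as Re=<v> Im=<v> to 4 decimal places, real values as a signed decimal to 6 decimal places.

This is a Gaunt coefficient — the integral of a triple product of spherical harmonics over the sphere.
Rules hold: Σm=0, L=10 even, 1≤3≤7.
N = 7·9·7 = 441
Δ = 4!·2!·4!/11! = 1/34650
Racah Σ t=1..3: t=1:−1/72 t=2:+1/16 t=3:−1/72 = 5/144
⇒ 3j(3 4 3; 0 0 0)² = 2/77, sgn -1
Racah Σ t=0..1: t=0:+1/144 t=1:−1/288 = 1/288
⇒ 3j(3 4 3; 2 -3 1)² = 1/99, sgn +1
4πI² = N·(3j₀)²·(3jₘ)² = 14/121
I = -1·√(0.115702/4π) = -0.09595473

Gaunt coefficient, -0.095955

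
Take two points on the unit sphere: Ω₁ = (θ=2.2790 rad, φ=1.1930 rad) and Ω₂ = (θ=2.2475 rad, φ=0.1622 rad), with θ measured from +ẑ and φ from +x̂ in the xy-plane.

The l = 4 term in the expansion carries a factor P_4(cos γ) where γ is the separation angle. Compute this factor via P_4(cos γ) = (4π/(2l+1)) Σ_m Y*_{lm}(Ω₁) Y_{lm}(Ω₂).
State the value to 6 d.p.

-0.401902

Summing Y*_{l m}(θ₁,φ₁)·Y_{l m}(θ₂,φ₂) over m ∈ [−4, 4]; prefactor 4π/(2·4+1) = 1.396263:
  term(m=-4) = (-0.013381, -0.020020)   from Y*(Ω₁)=(0.008774, -0.147013), Y(Ω₂)=(0.130280, -0.098793)
  term(m=-3) = (-0.132354, 0.006516)   from Y*(Ω₁)=(0.323157, 0.151114), Y(Ω₂)=(-0.328339, 0.173701)
  term(m=-2) = (-0.063320, 0.118483)   from Y*(Ω₁)=(-0.275562, 0.259607), Y(Ω₂)=(0.336338, -0.113104)
  term(m=-1) = (0.000270, 0.000451)   from Y*(Ω₁)=(0.003295, 0.008303), Y(Ω₂)=(0.058099, -0.009507)
  term(m=+0) = (0.129727, 0.000000)   from Y*(Ω₁)=(-0.362583, -0.000000), Y(Ω₂)=(-0.357784, 0.000000)
  term(m=+1) = (0.000270, -0.000451)   from Y*(Ω₁)=(-0.003295, 0.008303), Y(Ω₂)=(-0.058099, -0.009507)
  term(m=+2) = (-0.063320, -0.118483)   from Y*(Ω₁)=(-0.275562, -0.259607), Y(Ω₂)=(0.336338, 0.113104)
  term(m=+3) = (-0.132354, -0.006516)   from Y*(Ω₁)=(-0.323157, 0.151114), Y(Ω₂)=(0.328339, 0.173701)
  term(m=+4) = (-0.013381, 0.020020)   from Y*(Ω₁)=(0.008774, 0.147013), Y(Ω₂)=(0.130280, 0.098793)
Total Σ_m = (-0.287841, 0.000000). Multiply by 1.396263: (-0.401902, 0.000000). P_4(cos γ) = -0.401902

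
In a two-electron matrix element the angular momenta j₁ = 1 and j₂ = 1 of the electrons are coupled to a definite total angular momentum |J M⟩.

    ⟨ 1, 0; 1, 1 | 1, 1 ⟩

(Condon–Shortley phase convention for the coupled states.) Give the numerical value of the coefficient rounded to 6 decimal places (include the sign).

−√(1/2) ≈ -0.707107

triangle: 1!*1!*1!/4! = 1/24
(j±m)!: 1!*1!*2!*0!*2!*0! = 4
prefactor² = (2J+1)*Δ*N² = 1/2
  k=1: −1/(1!*0!*0!*1!*1!*0!) = -1
Σ = -1  ⇒  CG² = 1/2*(-1)² = 1/2
CG = −√(1/2) = -0.707107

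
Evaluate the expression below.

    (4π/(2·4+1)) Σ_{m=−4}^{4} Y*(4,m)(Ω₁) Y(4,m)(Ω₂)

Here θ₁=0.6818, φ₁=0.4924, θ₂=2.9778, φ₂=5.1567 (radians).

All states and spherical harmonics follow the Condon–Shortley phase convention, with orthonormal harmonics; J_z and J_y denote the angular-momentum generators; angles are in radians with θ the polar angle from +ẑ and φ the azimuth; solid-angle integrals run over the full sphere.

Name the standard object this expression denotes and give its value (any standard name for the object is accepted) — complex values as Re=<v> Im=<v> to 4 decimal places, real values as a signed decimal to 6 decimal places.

This sum is the spherical-harmonic addition theorem: it equals the Legendre polynomial P_l(cos γ) of the angle γ between the two directions.
Expand P_4 via completeness: Σ_{m} conj(Y_{4,m}) at Ω₁ times Y_{4,m} at Ω₂ —
  m=-4: Y*=(-0.027103, 0.064320)  Y=(-0.000064, -0.000306)  product (0.000021, 0.000004)
  m=-3: Y*=(0.022732, 0.242165)  Y=(0.005203, 0.001262)  product (-0.000187, 0.001289)
  m=-2: Y*=(0.236580, 0.356417)  Y=(-0.032604, 0.040139)  product (-0.022020, -0.002124)
  m=-1: Y*=(0.248863, 0.133509)  Y=(-0.124770, -0.262090)  product (0.003941, -0.081882)
  m=+0: Y*=(-0.250226, -0.000000)  Y=(0.736393, 0.000000)  product (-0.184265, -0.000000)
  m=+1: Y*=(-0.248863, 0.133509)  Y=(0.124770, -0.262090)  product (0.003941, 0.081882)
  m=+2: Y*=(0.236580, -0.356417)  Y=(-0.032604, -0.040139)  product (-0.022020, 0.002124)
  m=+3: Y*=(-0.022732, 0.242165)  Y=(-0.005203, 0.001262)  product (-0.000187, -0.001289)
  m=+4: Y*=(-0.027103, -0.064320)  Y=(-0.000064, 0.000306)  product (0.000021, -0.000004)
Accumulated sum (-0.220754, -0.000000); after 4π/(2l+1) scaling, (-0.308231, -0.000000) ⇒ P_4 = -0.308231

Legendre polynomial (addition theorem), -0.308231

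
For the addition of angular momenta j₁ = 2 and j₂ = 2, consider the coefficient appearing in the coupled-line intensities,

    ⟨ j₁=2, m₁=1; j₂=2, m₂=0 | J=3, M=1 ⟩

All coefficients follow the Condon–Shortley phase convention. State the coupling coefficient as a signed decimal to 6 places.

triangle: 1!·3!·3!/8! = 36/40320
(j±m)!: 3!·1!·2!·2!·4!·2! = 1152
prefactor² = (2J+1)·Δ·N² = 36/5
  k=0: +1/(0!·1!·1!·2!·2!·1!) = 1/4
  k=1: −1/(1!·0!·0!·1!·3!·2!) = -1/12
Σ = 1/6  ⇒  CG² = 36/5·(1/6)² = 1/5
CG = +√(1/5) = +0.447214

+0.447214  (= +√(1/5))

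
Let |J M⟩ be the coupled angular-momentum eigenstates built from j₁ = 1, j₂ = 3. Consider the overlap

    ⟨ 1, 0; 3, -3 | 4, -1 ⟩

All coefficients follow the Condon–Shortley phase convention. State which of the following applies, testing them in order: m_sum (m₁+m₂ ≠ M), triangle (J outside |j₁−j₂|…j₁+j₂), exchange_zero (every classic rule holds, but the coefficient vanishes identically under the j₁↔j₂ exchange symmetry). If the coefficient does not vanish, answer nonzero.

m_sum

m-sum: m₁+m₂ = 0+(-3) = -3, M = -1  ✗ ⇒ coefficient is 0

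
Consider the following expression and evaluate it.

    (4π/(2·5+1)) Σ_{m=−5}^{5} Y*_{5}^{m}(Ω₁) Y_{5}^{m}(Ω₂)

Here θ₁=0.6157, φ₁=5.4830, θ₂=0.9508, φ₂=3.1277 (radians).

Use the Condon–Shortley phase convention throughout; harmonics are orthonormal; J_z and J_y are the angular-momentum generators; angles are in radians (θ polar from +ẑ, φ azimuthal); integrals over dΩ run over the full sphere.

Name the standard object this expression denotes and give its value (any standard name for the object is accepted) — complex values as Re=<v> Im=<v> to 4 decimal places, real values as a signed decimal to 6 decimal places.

This sum is the spherical-harmonic addition theorem: it equals the Legendre polynomial P_l(cos γ) of the angle γ between the two directions.
Expand P_5 via completeness: Σ_{m} conj(Y_{5,m}) at Ω₁ times Y_{5,m} at Ω₂ —
  m=-5: (-0.01947 + 0.02259j) × (-0.16535 - 0.01150j) = 0.00348 - 0.00351j  (running Σ = 0.00348 - 0.00351j)
  m=-4: (-0.13307 + 0.00788j) × (0.37361 + 0.02078j) = -0.04988 + 0.00018j  (running Σ = -0.04640 - 0.00333j)
  m=-3: (-0.24573 - 0.22484j) × (-0.37984 - 0.01584j) = 0.08978 + 0.08930j  (running Σ = 0.04338 + 0.08596j)
  m=-2: (-0.01364 - 0.46098j) × (0.00834 + 0.00023j) = -0.00001 - 0.00385j  (running Σ = 0.04337 + 0.08211j)
  m=-1: (0.12847 - 0.13233j) × (0.34743 + 0.00483j) = 0.04527 - 0.04535j  (running Σ = 0.08864 + 0.03676j)
  m=0: (-0.35035 + 0.00000j) × (-0.09864 + 0.00000j) = 0.03456 + 0.00000j  (running Σ = 0.12320 + 0.03676j)
  m=1: (-0.12847 - 0.13233j) × (-0.34743 + 0.00483j) = 0.04527 + 0.04535j  (running Σ = 0.16848 + 0.08211j)
  m=2: (-0.01364 + 0.46098j) × (0.00834 - 0.00023j) = -0.00001 + 0.00385j  (running Σ = 0.16847 + 0.08596j)
  m=3: (0.24573 - 0.22484j) × (0.37984 - 0.01584j) = 0.08978 - 0.08930j  (running Σ = 0.25824 - 0.00333j)
  m=4: (-0.13307 - 0.00788j) × (0.37361 - 0.02078j) = -0.04988 - 0.00018j  (running Σ = 0.20837 - 0.00351j)
  m=5: (0.01947 + 0.02259j) × (0.16535 - 0.01150j) = 0.00348 + 0.00351j  (running Σ = 0.21185 + 0.00000j)
Total Σ_m = 0.21185 + 0.00000j. Multiply by 1.142397: 0.24201 + 0.00000j. P_5(cos γ) = 0.242012

Legendre polynomial (addition theorem), +0.242012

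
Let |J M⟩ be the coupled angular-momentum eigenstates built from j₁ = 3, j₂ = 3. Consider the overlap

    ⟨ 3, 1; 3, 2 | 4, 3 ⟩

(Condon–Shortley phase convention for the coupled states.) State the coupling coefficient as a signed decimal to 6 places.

−√(1/11) = -0.301511

triangle: 2!·4!·4!/11! = 1152/39916800
(j±m)!: 4!·2!·5!·1!·7!·1! = 29030400
prefactor² = (2J+1)·Δ·N² = 82944/11
  k=1: −1/(1!·1!·1!·4!·3!·0!) = -1/144
  k=2: +1/(2!·0!·0!·3!·4!·1!) = 1/288
Σ = -1/288  ⇒  CG² = 82944/11·(-1/288)² = 1/11
CG = −√(1/11) = -0.301511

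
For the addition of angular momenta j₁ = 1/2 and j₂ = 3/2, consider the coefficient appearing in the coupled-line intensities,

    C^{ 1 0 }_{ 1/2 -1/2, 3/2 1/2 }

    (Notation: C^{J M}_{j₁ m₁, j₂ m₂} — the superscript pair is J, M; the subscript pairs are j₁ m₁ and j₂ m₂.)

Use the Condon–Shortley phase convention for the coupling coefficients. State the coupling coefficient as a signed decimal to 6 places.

−√(1/2) ≈ -0.707107

triangle: 1!*0!*2!/4! = 2/24
(j±m)!: 0!*1!*2!*1!*1!*1! = 2
prefactor² = (2J+1)*Δ*N² = 1/2
  k=1: −1/(1!*0!*0!*1!*0!*1!) = -1
Σ = -1  ⇒  CG² = 1/2*(-1)² = 1/2
CG = −√(1/2) = -0.707107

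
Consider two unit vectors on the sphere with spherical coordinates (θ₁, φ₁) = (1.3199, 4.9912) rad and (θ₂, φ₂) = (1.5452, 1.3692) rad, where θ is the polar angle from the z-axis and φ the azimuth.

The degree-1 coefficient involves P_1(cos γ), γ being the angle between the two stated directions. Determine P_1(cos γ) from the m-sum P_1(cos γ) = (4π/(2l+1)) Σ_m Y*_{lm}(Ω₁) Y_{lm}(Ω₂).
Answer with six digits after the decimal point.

Addition theorem: P_1(cos γ) = (4π/3) Σ_m Y*_{lm}(Ω₁) Y_{lm}(Ω₂), m = −1…1:
  m=-1: Y*=(0.092107, -0.321753)  Y=(0.069157, -0.338386)  product (-0.102507, -0.053419)
  m=+0: Y*=(0.121306, -0.000000)  Y=(0.012505, 0.000000)  product (0.001517, 0.000000)
  m=+1: Y*=(-0.092107, -0.321753)  Y=(-0.069157, -0.338386)  product (-0.102507, 0.053419)
Total Σ_m = (-0.203497, 0.000000). Multiply by 4.188790: (-0.852406, 0.000000). P_1(cos γ) = -0.852406

-0.852406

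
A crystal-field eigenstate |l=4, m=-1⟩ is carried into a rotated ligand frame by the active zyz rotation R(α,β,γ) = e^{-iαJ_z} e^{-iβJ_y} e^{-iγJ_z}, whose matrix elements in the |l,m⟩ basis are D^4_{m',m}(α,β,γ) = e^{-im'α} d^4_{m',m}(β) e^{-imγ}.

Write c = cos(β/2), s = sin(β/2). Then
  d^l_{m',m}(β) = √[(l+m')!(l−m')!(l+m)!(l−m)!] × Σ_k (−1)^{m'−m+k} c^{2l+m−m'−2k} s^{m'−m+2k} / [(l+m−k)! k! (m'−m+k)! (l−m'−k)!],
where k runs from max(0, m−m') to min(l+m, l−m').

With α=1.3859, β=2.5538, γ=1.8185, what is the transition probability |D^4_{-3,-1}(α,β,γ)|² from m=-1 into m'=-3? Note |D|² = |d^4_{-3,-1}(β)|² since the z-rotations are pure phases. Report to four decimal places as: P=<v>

P=0.0055

D^4_{-3,-1}(1.3859,2.5538,1.8185) = e^{-i·-3·1.3859}·d^4_{-3,-1}(2.5538)·e^{-i·-1·1.8185}. Compute d first:
c=cos(2.553800/2)=0.289684, s=sin(2.553800/2)=0.957122; N=√[1·5040·6·120]=1904.940944
k: max(0,(-1)−(-3))=2 … min(4+(-1),4−(-3))=3
  k=2: (−1)^0·1904.9409/(240)·0.2897^6·0.9571^2 = +0.004297
  k=3: (−1)^1·1904.9409/(144)·0.2897^4·0.9571^4 = -0.078178
d^4_{-3,-1}(2.5538) = +0.004297 -0.078178 = -0.073881
|D^4_{-3,-1}|² = |d^4_{-3,-1}(β)|² = (-0.073881)² = 0.005458 (the z-rotation phases have unit modulus)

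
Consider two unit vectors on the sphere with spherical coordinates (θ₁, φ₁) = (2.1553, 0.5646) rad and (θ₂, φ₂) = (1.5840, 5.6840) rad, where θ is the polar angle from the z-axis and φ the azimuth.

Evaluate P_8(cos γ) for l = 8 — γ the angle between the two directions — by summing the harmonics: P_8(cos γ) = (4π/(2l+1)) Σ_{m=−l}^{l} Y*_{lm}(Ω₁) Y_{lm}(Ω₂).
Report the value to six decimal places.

Addition theorem: P_8(cos γ) = (4π/17) Σ_m Y*_{lm}(Ω₁) Y_{lm}(Ω₂), m = −8…8:
  m=-8: (-0.023443-0.118326i) × (+0.041723-0.513377i) = -0.061724+0.007098i  (running Σ = -0.061724+0.007098i)
  m=-7: (+0.219972+0.231352i) × (+0.013472+0.023635i) = -0.002504+0.008316i  (running Σ = -0.064228+0.015414i)
  m=-6: (-0.438176-0.110023i) × (+0.337303+0.164403i) = -0.129710-0.109148i  (running Σ = -0.193938-0.093734i)
  m=-5: (+0.269391-0.088853i) × (-0.031826+0.004669i) = -0.008159+0.004086i  (running Σ = -0.202097-0.089649i)
  m=-4: (+0.092509-0.112635i) × (-0.247495+0.228197i) = +0.002807+0.048987i  (running Σ = -0.199290-0.040662i)
  m=-3: (-0.044621+0.360929i) × (+0.007765-0.033652i) = +0.011800+0.004304i  (running Σ = -0.187490-0.036358i)
  m=-2: (-0.016555-0.035020i) × (-0.116673-0.298658i) = -0.008527+0.009030i  (running Σ = -0.196017-0.027328i)
  m=-1: (-0.287976-0.182397i) × (+0.029365+0.020054i) = -0.004798-0.011131i  (running Σ = -0.200816-0.038459i)
  m=0: (+0.091353-0.000000i) × (+0.316043+0.000000i) = +0.028871+0.000000i  (running Σ = -0.171944-0.038459i)
  m=1: (+0.287976-0.182397i) × (-0.029365+0.020054i) = -0.004798+0.011131i  (running Σ = -0.176743-0.027328i)
  m=2: (-0.016555+0.035020i) × (-0.116673+0.298658i) = -0.008527-0.009030i  (running Σ = -0.185270-0.036358i)
  m=3: (+0.044621+0.360929i) × (-0.007765-0.033652i) = +0.011800-0.004304i  (running Σ = -0.173471-0.040662i)
  m=4: (+0.092509+0.112635i) × (-0.247495-0.228197i) = +0.002807-0.048987i  (running Σ = -0.170663-0.089649i)
  m=5: (-0.269391-0.088853i) × (+0.031826+0.004669i) = -0.008159-0.004086i  (running Σ = -0.178822-0.093734i)
  m=6: (-0.438176+0.110023i) × (+0.337303-0.164403i) = -0.129710+0.109148i  (running Σ = -0.308532+0.015414i)
  m=7: (-0.219972+0.231352i) × (-0.013472+0.023635i) = -0.002504-0.008316i  (running Σ = -0.311037+0.007098i)
  m=8: (-0.023443+0.118326i) × (+0.041723+0.513377i) = -0.061724-0.007098i  (running Σ = -0.372760-0.000000i)
Σ over m = -0.372760-0.000000i; ×(4π/17) → -0.275544-0.000000i. Real part: -0.275544

-0.275544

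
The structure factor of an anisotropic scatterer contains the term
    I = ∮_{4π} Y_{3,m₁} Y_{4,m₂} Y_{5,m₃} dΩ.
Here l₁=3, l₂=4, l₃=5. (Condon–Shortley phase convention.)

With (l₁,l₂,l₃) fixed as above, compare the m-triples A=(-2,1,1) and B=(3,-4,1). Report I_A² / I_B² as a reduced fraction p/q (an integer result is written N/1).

l's match ⇒ only the (l;m) 3-j factors differ between A and B.
A: triangle coeff Δ(3,4,5) = 1/180180; Σ_t [1,2]: t=1:−1/1152 t=2:+1/432 = 5/3456; (3j)²=625/36036 [(3 4 5; -2 1 1)], sign=+1
B: triangle coeff Δ(3,4,5) = 1/180180; Σ_t [0,0]: t=0:+1/34560 = 1/34560; (3j)²=1/429 [(3 4 5; 3 -4 1)], sign=+1
I_A²/I_B² = (625/36036)/(1/429) = 625/84

625/84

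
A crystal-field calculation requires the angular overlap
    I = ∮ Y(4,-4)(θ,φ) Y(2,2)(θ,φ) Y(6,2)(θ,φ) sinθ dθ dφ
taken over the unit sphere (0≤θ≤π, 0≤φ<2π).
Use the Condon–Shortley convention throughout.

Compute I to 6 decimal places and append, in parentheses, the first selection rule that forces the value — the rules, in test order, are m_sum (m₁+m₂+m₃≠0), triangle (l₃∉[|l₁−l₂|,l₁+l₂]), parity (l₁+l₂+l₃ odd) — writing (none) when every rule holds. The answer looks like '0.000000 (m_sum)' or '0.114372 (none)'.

0.015904 (none)

Rules hold: Σm=0, L=12 even, 2≤6≤6.
N = 9·5·13 = 585
Δ = 0!·8!·4!/13! = 1/6435
Racah Σ t=0..0: t=0:+1/2304 = 1/2304
⇒ 3j(4 2 6; 0 0 0)² = 5/143, sgn +1
Racah Σ t=0..0: t=0:+1/967680 = 1/967680
⇒ 3j(4 2 6; -4 2 2)² = 1/6435, sgn +1
4πI² = N·(3j₀)²·(3jₘ)² = 5/1573
I = +1·√(0.00317864/4π) = 0.01590434
No selection rule forces the value: the integral is nonzero (none).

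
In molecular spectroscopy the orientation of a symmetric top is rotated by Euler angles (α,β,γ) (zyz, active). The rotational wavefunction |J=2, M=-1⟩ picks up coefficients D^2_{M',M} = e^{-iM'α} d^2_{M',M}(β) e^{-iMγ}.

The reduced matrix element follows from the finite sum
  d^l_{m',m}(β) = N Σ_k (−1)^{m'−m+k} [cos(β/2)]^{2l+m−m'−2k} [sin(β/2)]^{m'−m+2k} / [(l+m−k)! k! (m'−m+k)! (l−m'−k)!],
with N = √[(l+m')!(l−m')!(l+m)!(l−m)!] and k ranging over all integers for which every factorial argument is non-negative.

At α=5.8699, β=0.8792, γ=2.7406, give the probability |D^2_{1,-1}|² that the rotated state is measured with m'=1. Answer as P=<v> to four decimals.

P=0.1699

D^2_{1,-1}(5.8699,0.8792,2.7406) = e^{-i·1·5.8699}·d^2_{1,-1}(0.8792)·e^{-i·-1·2.7406}. Compute d first:
Half-angle: c=0.904922, s=0.425578. N=√(6·1·1·6)=6.000000
The bounds max(0,m−m')=0 and min(l+m,l−m')=1 give 2 terms
  k=0: (−1)^2·6.0000/(2)·0.9049^2·0.4256^2 = +0.444939
  k=1: (−1)^3·6.0000/(6)·0.9049^0·0.4256^4 = -0.032803
d^2_{1,-1}(0.8792) = +0.444939 -0.032803 = +0.412136
|D^2_{1,-1}|² = |d^2_{1,-1}(β)|² = (+0.412136)² = 0.169856 (the z-rotation phases have unit modulus)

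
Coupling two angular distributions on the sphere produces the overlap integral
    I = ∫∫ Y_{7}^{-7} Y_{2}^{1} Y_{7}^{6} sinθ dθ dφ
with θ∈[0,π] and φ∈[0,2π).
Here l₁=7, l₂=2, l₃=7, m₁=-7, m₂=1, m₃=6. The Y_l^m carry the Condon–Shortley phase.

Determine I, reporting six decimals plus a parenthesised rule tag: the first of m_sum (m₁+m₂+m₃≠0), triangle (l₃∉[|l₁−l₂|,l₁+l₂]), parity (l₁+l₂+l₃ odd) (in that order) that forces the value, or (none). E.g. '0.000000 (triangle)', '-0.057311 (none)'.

m-sum 0 ✓  L=16 even ✓  5≤7≤9 ✓
Π(2lᵢ+1) = 15×5×15 = 1125
triangle coeff Δ(7,2,7) = 1/185640
Σ_t [0,2]: t=0:+1/2419200 t=1:−1/518400 t=2:+1/2419200 = -1/907200
(3j)²=56/3315 [(7 2 7; 0 0 0)], sign=+1
Σ_t [2,2]: t=2:+1/958003200 = 1/958003200
(3j)²=13/680 [(7 2 7; -7 1 6)], sign=-1
⇒ 4πI² = 105/289
I = (-1)√(105/289/(4π)) = -0.17003597
No selection rule forces the value: the integral is nonzero (none).

-0.170036 (none)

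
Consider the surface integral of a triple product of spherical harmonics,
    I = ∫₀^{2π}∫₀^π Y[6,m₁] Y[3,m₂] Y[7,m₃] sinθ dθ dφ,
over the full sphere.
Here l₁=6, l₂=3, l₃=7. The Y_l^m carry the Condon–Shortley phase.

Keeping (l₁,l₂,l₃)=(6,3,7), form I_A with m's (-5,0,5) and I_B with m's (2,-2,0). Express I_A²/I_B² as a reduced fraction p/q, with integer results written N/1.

2541/2500

Same 6,3,7: normalisation and zero-m 3j drop out of the ratio.
A: Δ: 2! 10! 4! / 17! → 1/2042040; sum: t=1:−1/14515200 t=2:+1/4354560 = 1/6220800; 3j²(6 3 7; -5 0 5) = Δ·Π!·Σ² = 77/4420  (sign +1)
B: Δ: 2! 10! 4! / 17! → 1/2042040; sum: t=0:+1/207360 t=1:−1/725760 = 1/290304; 3j²(6 3 7; 2 -2 0) = Δ·Π!·Σ² = 125/7293  (sign -1)
I_A²/I_B² = (77/4420)/(125/7293) = 2541/2500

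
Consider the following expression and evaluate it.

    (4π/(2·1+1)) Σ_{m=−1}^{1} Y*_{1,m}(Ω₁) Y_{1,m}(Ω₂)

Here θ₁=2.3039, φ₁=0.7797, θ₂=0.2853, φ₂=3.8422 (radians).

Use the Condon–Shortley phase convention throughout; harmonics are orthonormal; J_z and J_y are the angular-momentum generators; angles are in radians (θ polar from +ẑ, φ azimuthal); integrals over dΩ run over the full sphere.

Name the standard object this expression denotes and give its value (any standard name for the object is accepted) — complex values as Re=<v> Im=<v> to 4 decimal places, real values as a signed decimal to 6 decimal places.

Legendre polynomial (addition theorem), -0.850618

This sum is the spherical-harmonic addition theorem: it equals the Legendre polynomial P_l(cos γ) of the angle γ between the two directions.
Addition theorem: P_1(cos γ) = (4π/3) Σ_m Y*_{lm}(Ω₁) Y_{lm}(Ω₂), m = −1…1:
  [-1]  conj(Y_{1,-1})(Ω₁) = 0.18257 + 0.18050j ; Y_{1,-1}(Ω₂) = -0.07433 + 0.06269j ; Δ = -0.02489 - 0.00197j
  [+0]  conj(Y_{1,0})(Ω₁) = -0.32696 + 0.00000j ; Y_{1,0}(Ω₂) = 0.46885 + 0.00000j ; Δ = -0.15330 + 0.00000j
  [+1]  conj(Y_{1,1})(Ω₁) = -0.18257 + 0.18050j ; Y_{1,1}(Ω₂) = 0.07433 + 0.06269j ; Δ = -0.02489 + 0.00197j
Σ over m = -0.20307 + 0.00000j; ×(4π/3) → -0.85062 + 0.00000j. Real part: -0.850618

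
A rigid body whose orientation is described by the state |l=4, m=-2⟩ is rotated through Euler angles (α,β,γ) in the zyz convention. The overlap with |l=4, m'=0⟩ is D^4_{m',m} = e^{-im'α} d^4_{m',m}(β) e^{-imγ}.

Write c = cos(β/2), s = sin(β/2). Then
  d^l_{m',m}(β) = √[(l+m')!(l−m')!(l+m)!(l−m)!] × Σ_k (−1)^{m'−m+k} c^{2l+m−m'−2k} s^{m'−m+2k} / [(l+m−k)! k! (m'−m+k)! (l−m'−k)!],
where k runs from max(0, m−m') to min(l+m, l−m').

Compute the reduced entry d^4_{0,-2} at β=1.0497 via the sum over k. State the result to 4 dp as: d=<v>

d=0.2185

d^4_{0,-2}(β=1.0497) via the finite sum:
Half-angle: c=0.865399, s=0.501083. N=√(24·24·2·720)=910.735966
k: max(0,(-2)−(0))=0 … min(4+(-2),4−(0))=2
  k=0: (−1)^2·910.7360/(96)·0.8654^6·0.5011^2 = +1.000552
  k=1: (−1)^3·910.7360/(36)·0.8654^4·0.5011^4 = -0.894530
  k=2: (−1)^4·910.7360/(96)·0.8654^2·0.5011^6 = +0.112464
d^4_{0,-2}(1.0497) = +1.000552 -0.894530 +0.112464 = +0.218485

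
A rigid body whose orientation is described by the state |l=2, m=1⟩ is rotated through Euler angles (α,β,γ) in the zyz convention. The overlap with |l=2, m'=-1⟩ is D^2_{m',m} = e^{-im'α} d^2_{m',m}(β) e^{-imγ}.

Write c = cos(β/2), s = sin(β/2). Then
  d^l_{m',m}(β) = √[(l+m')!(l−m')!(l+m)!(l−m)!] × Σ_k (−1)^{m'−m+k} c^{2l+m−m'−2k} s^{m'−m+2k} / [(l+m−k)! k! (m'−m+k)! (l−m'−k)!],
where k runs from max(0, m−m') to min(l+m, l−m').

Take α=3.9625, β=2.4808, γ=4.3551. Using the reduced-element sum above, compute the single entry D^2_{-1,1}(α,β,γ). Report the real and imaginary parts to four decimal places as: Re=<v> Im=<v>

Re=-0.4787 Im=0.1982

Split into d^2_{-1,1}(β=2.4808) × two z-phases.
c=cos(2.480800/2)=0.324418, s=sin(2.480800/2)=0.945914; N=√[1·6·6·1]=6.000000
k: max(0,(1)−(-1))=2 … min(2+(1),2−(-1))=3
  k=2: (−1)^0·6.0000/(2)·0.3244^2·0.9459^2 = +0.282510
  k=3: (−1)^1·6.0000/(6)·0.3244^0·0.9459^4 = -0.800583
d^2_{-1,1}(2.4808) = +0.282510 -0.800583 = -0.518073
Attach z-rotation phases: D = e^{-i(-1)(3.9625)}·(-0.518073)·e^{-i(1)(4.3551)} = -0.478656+0.198210i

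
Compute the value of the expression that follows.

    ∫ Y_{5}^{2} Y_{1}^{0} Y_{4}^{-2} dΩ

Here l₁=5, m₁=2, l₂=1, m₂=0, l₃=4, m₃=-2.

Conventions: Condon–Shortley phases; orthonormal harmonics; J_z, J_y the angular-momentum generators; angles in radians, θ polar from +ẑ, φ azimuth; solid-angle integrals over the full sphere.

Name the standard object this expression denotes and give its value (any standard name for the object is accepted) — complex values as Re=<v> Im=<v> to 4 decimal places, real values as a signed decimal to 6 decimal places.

Gaunt coefficient, +0.225034

This is a Gaunt coefficient — the integral of a triple product of spherical harmonics over the sphere.
Checks pass: Σm=0; 10 even; l₃=4∈[4,6].
(2·5+1)(2·1+1)(2·4+1) = 297
Δ: 2! 8! 0! / 11! → 1/495
sum: t=1:−1/576 = -1/576
3j²(5 1 4; 0 0 0) = Δ·Π!·Σ² = 5/99  (sign -1)
sum: t=1:−1/1440 = -1/1440
3j²(5 1 4; 2 0 -2) = Δ·Π!·Σ² = 7/165  (sign -1)
combine: 4πI² = 297·5/99·7/165 = 7/11
take √, sign +1: I = 0.22503380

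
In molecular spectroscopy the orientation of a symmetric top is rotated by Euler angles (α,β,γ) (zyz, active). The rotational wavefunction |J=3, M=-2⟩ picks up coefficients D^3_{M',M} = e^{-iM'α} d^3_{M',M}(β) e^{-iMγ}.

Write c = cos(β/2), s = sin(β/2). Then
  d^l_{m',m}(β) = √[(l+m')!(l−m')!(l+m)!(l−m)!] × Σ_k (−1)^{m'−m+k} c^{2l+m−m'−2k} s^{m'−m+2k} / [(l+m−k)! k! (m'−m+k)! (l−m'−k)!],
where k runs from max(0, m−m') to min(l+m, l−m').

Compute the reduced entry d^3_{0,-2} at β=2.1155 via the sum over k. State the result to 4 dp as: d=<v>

d=-0.5190

d^3_{0,-2}(β=2.1155) via the finite sum:
With c≡cos(β/2)=0.490834 and s≡sin(β/2)=0.871253, N=[6·6·1·120]^{1/2}=65.726707
k∈{0,1} keeps every argument non-negative
  k=0: (−1)^2·65.7267/(12)·0.4908^4·0.8713^2 = +0.241316
  k=1: (−1)^3·65.7267/(12)·0.4908^2·0.8713^4 = -0.760339
d^3_{0,-2}(2.1155) = +0.241316 -0.760339 = -0.519022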